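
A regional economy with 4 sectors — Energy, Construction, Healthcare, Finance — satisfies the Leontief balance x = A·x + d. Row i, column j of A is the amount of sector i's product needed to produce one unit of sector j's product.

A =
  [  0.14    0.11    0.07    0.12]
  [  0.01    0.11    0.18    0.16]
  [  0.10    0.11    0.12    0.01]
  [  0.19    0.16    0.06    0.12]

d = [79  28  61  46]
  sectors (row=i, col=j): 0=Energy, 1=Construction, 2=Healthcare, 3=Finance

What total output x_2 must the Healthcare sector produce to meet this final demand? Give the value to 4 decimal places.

Form M = I − A:
  [  0.86   -0.11   -0.07   -0.12]
  [ -0.01    0.89   -0.18   -0.16]
  [ -0.10   -0.11    0.88   -0.01]
  [ -0.19   -0.16   -0.06    0.88]
Leontief inverse L = M⁻¹:
  [  1.2290    0.2082    0.1545    0.2072]
  [  0.0980    1.2119    0.2718    0.2368]
  [  0.1552    0.1783    1.1898    0.0671]
  [  0.2937    0.2775    0.1639    1.2287]
Total output x = L · d:
  x_0 = 1.2290·79 + 0.2082·28 + 0.1545·61 + 0.2072·46 = 121.8722
  x_1 = 0.0980·79 + 1.2119·28 + 0.2718·61 + 0.2368·46 = 69.1496
  x_2 = 0.1552·79 + 0.1783·28 + 1.1898·61 + 0.0671·46 = 92.9189
  x_3 = 0.2937·79 + 0.2775·28 + 0.1639·61 + 1.2287·46 = 97.4941

92.9189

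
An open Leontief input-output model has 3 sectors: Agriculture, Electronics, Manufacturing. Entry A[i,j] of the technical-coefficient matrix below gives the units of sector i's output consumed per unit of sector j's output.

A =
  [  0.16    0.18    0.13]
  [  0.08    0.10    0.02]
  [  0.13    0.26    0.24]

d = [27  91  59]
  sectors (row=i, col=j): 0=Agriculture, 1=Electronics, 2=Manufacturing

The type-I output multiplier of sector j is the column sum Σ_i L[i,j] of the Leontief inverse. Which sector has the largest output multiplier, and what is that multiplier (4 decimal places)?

Electronics (1.9116)

Form M = I − A:
  [  0.84   -0.18   -0.13]
  [ -0.08    0.90   -0.02]
  [ -0.13   -0.26    0.76]
Leontief inverse L = M⁻¹:
  [  1.2550    0.3154    0.2230]
  [  0.1172    1.1491    0.0503]
  [  0.2548    0.4471    1.3711]
Total output x = L · d:
  x_0 = 1.2550·27 + 0.3154·91 + 0.2230·59 = 75.7445
  x_1 = 0.1172·27 + 1.1491·91 + 0.0503·59 = 110.6986
  x_2 = 0.2548·27 + 0.4471·91 + 1.3711·59 = 128.4584
Output multipliers (column sums of L):
  Agriculture: 1.6270
  Electronics: 1.9116
  Manufacturing: 1.6444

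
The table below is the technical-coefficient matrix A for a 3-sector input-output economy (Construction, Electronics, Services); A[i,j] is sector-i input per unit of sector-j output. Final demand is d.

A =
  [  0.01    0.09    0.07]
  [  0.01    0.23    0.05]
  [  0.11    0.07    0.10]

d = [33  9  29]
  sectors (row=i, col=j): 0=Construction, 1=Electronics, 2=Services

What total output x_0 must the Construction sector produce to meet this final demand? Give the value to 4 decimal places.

37.3454

Form M = I − A:
  [  0.99   -0.09   -0.07]
  [ -0.01    0.77   -0.05]
  [ -0.11   -0.07    0.90]
Leontief inverse L = M⁻¹:
  [  1.0210    0.1272    0.0865]
  [  0.0215    1.3080    0.0743]
  [  0.1265    0.1173    1.1275]
Total output x = L · d:
  x_0 = 1.0210·33 + 0.1272·9 + 0.0865·29 = 37.3454
  x_1 = 0.0215·33 + 1.3080·9 + 0.0743·29 = 14.6360
  x_2 = 0.1265·33 + 0.1173·9 + 1.1275·29 = 37.9250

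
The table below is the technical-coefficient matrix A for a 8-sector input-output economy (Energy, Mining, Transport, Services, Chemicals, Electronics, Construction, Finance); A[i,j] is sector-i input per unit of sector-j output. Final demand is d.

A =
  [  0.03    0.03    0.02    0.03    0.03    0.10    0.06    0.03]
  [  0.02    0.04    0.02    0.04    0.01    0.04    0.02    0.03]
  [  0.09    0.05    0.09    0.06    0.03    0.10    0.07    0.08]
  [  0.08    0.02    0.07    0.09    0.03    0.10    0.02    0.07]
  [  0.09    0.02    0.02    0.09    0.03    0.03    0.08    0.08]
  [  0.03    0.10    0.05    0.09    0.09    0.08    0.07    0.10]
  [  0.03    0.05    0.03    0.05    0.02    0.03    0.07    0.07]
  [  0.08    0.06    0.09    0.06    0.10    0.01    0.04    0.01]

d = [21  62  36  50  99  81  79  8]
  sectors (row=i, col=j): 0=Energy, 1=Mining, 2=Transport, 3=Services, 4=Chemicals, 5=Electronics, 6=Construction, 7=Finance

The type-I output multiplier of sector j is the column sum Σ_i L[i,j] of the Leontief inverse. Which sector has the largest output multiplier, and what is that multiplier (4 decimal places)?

Services (1.9052)

Form M = I − A:
  [  0.97   -0.03   -0.02   -0.03   -0.03   -0.10   -0.06   -0.03]
  [ -0.02    0.96   -0.02   -0.04   -0.01   -0.04   -0.02   -0.03]
  [ -0.09   -0.05    0.91   -0.06   -0.03   -0.10   -0.07   -0.08]
  [ -0.08   -0.02   -0.07    0.91   -0.03   -0.10   -0.02   -0.07]
  [ -0.09   -0.02   -0.02   -0.09    0.97   -0.03   -0.08   -0.08]
  [ -0.03   -0.10   -0.05   -0.09   -0.09    0.92   -0.07   -0.10]
  [ -0.03   -0.05   -0.03   -0.05   -0.02   -0.03    0.93   -0.07]
  [ -0.08   -0.06   -0.09   -0.06   -0.10   -0.01   -0.04    0.99]
Leontief inverse L = M⁻¹:
  [  1.0606    0.0617    0.0486    0.0698    0.0587    0.1365    0.0932    0.0680]
  [  0.0411    1.0590    0.0399    0.0653    0.0277    0.0647    0.0394    0.0527]
  [  0.1462    0.1009    1.1428    0.1249    0.0773    0.1662    0.1255    0.1406]
  [  0.1309    0.0636    0.1175    1.1487    0.0729    0.1605    0.0670    0.1234]
  [  0.1329    0.0543    0.0585    0.1382    1.0640    0.0781    0.1198    0.1225]
  [  0.0914    0.1502    0.1037    0.1607    0.1379    1.1425    0.1252    0.1625]
  [  0.0635    0.0786    0.0610    0.0880    0.0468    0.0651    1.1009    0.1037]
  [  0.1263    0.0924    0.1268    0.1097    0.1286    0.0619    0.0832    1.0573]
Total output x = L · d:
  x_0 = 1.0606·21 + 0.0617·62 + 0.0486·36 + 0.0698·50 + 0.0587·99 + 0.1365·81 + 0.0932·79 + 0.0680·8 = 56.1113
  x_1 = 0.0411·21 + 1.0590·62 + 0.0399·36 + 0.0653·50 + 0.0277·99 + 0.0647·81 + 0.0394·79 + 0.0527·8 = 82.7374
  x_2 = 0.1462·21 + 0.1009·62 + 1.1428·36 + 0.1249·50 + 0.0773·99 + 0.1662·81 + 0.1255·79 + 0.1406·8 = 88.8642
  x_3 = 0.1309·21 + 0.0636·62 + 0.1175·36 + 1.1487·50 + 0.0729·99 + 0.1605·81 + 0.0670·79 + 0.1234·8 = 94.8519
  x_4 = 0.1329·21 + 0.0543·62 + 0.0585·36 + 0.1382·50 + 1.0640·99 + 0.0781·81 + 0.1198·79 + 0.1225·8 = 137.2857
  x_5 = 0.0914·21 + 0.1502·62 + 0.1037·36 + 0.1607·50 + 0.1379·99 + 1.1425·81 + 0.1252·79 + 0.1625·8 = 140.3791
  x_6 = 0.0635·21 + 0.0786·62 + 0.0610·36 + 0.0880·50 + 0.0468·99 + 0.0651·81 + 1.1009·79 + 0.1037·8 = 110.5057
  x_7 = 0.1263·21 + 0.0924·62 + 0.1268·36 + 0.1097·50 + 0.1286·99 + 0.0619·81 + 0.0832·79 + 1.0573·8 = 51.2067
Output multipliers (column sums of L):
  Energy: 1.7929
  Mining: 1.6606
  Transport: 1.6988
  Services: 1.9052
  Chemicals: 1.6139
  Electronics: 1.8755
  Construction: 1.7542
  Finance: 1.8306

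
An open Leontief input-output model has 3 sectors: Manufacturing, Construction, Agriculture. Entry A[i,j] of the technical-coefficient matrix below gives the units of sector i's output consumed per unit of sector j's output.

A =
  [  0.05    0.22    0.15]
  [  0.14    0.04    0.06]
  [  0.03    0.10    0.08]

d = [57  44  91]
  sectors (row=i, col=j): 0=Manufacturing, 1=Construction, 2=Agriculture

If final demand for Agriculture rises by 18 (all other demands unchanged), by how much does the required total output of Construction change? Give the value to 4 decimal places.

Form M = I − A:
  [  0.95   -0.22   -0.15]
  [ -0.14    0.96   -0.06]
  [ -0.03   -0.10    0.92]
Leontief inverse L = M⁻¹:
  [  1.0990    0.2724    0.1969]
  [  0.1636    1.0893    0.0977]
  [  0.0536    0.1273    1.1040]
Total output x = L · d:
  x_0 = 1.0990·57 + 0.2724·44 + 0.1969·91 = 92.5486
  x_1 = 0.1636·57 + 1.0893·44 + 0.0977·91 = 66.1501
  x_2 = 0.0536·57 + 0.1273·44 + 1.1040·91 = 109.1212
Δx_1 = L[1,2] · Δd_2 = 0.0977 · 18 = 1.7590

1.7590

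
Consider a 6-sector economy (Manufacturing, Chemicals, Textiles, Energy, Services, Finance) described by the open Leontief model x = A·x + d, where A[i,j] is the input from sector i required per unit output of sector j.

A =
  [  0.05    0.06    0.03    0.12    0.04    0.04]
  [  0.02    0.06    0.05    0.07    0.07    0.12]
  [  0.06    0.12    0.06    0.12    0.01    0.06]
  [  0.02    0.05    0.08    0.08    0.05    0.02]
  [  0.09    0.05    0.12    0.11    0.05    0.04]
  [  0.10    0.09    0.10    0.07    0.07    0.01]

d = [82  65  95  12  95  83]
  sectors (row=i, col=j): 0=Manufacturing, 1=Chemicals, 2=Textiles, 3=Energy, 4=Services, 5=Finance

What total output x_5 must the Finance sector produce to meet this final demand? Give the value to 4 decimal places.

Form M = I − A:
  [  0.95   -0.06   -0.03   -0.12   -0.04   -0.04]
  [ -0.02    0.94   -0.05   -0.07   -0.07   -0.12]
  [ -0.06   -0.12    0.94   -0.12   -0.01   -0.06]
  [ -0.02   -0.05   -0.08    0.92   -0.05   -0.02]
  [ -0.09   -0.05   -0.12   -0.11    0.95   -0.04]
  [ -0.10   -0.09   -0.10   -0.07   -0.07    0.99]
Leontief inverse L = M⁻¹:
  [  1.0758    0.0964    0.0694    0.1697    0.0669    0.0655]
  [  0.0578    1.1070    0.1007    0.1286    0.1028    0.1494]
  [  0.0917    0.1685    1.1072    0.1819    0.0446    0.0967]
  [  0.0444    0.0857    0.1158    1.1264    0.0720    0.0449]
  [  0.1274    0.1045    0.1714    0.1821    1.0827    0.0756]
  [  0.1353    0.1408    0.1483    0.1397    0.1023    1.0486]
Total output x = L · d:
  x_0 = 1.0758·82 + 0.0964·65 + 0.0694·95 + 0.1697·12 + 0.0669·95 + 0.0655·83 = 114.9050
  x_1 = 0.0578·82 + 1.1070·65 + 0.1007·95 + 0.1286·12 + 0.1028·95 + 0.1494·83 = 109.9720
  x_2 = 0.0917·82 + 0.1685·65 + 1.1072·95 + 0.1819·12 + 0.0446·95 + 0.0967·83 = 138.1057
  x_3 = 0.0444·82 + 0.0857·65 + 0.1158·95 + 1.1264·12 + 0.0720·95 + 0.0449·83 = 44.2851
  x_4 = 0.1274·82 + 0.1045·65 + 0.1714·95 + 0.1821·12 + 1.0827·95 + 0.0756·83 = 144.8365
  x_5 = 0.1353·82 + 0.1408·65 + 0.1483·95 + 0.1397·12 + 0.1023·95 + 1.0486·83 = 132.7647

132.7647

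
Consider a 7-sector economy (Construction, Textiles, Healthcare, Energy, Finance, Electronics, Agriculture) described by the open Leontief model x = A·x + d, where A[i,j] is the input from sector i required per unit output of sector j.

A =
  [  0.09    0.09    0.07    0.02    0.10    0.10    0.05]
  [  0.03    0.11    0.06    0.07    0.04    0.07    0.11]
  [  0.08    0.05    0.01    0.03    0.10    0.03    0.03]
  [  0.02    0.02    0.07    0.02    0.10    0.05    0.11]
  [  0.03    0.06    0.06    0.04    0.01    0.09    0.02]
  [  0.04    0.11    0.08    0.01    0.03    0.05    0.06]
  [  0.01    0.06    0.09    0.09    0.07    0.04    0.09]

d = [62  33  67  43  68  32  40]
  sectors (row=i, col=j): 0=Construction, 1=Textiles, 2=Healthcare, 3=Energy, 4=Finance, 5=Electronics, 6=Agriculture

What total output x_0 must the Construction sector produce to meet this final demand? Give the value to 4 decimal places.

105.5209

Form M = I − A:
  [  0.91   -0.09   -0.07   -0.02   -0.10   -0.10   -0.05]
  [ -0.03    0.89   -0.06   -0.07   -0.04   -0.07   -0.11]
  [ -0.08   -0.05    0.99   -0.03   -0.10   -0.03   -0.03]
  [ -0.02   -0.02   -0.07    0.98   -0.10   -0.05   -0.11]
  [ -0.03   -0.06   -0.06   -0.04    0.99   -0.09   -0.02]
  [ -0.04   -0.11   -0.08   -0.01   -0.03    0.95   -0.06]
  [ -0.01   -0.06   -0.09   -0.09   -0.07   -0.04    0.91]
Leontief inverse L = M⁻¹:
  [  1.1293    0.1591    0.1248    0.0557    0.1509    0.1562    0.1057]
  [  0.0611    1.1709    0.1137    0.1091    0.0917    0.1180    0.1716]
  [  0.1043    0.0923    1.0463    0.0528    0.1320    0.0688    0.0652]
  [  0.0449    0.0645    0.1103    1.0496    0.1375    0.0875    0.1496]
  [  0.0530    0.1008    0.0921    0.0600    1.0425    0.1202    0.0562]
  [  0.0680    0.1608    0.1192    0.0401    0.0699    1.0886    0.1053]
  [  0.0383    0.1093    0.1356    0.1232    0.1176    0.0821    1.1416]
Total output x = L · d:
  x_0 = 1.1293·62 + 0.1591·33 + 0.1248·67 + 0.0557·43 + 0.1509·68 + 0.1562·32 + 0.1057·40 = 105.5209
  x_1 = 0.0611·62 + 1.1709·33 + 0.1137·67 + 0.1091·43 + 0.0917·68 + 0.1180·32 + 0.1716·40 = 71.6103
  x_2 = 0.1043·62 + 0.0923·33 + 1.0463·67 + 0.0528·43 + 0.1320·68 + 0.0688·32 + 0.0652·40 = 95.6717
  x_3 = 0.0449·62 + 0.0645·33 + 0.1103·67 + 1.0496·43 + 0.1375·68 + 0.0875·32 + 0.1496·40 = 75.5691
  x_4 = 0.0530·62 + 0.1008·33 + 0.0921·67 + 0.0600·43 + 1.0425·68 + 0.1202·32 + 0.0562·40 = 92.3544
  x_5 = 0.0680·62 + 0.1608·33 + 0.1192·67 + 0.0401·43 + 0.0699·68 + 1.0886·32 + 0.1053·40 = 63.0283
  x_6 = 0.0383·62 + 0.1093·33 + 0.1356·67 + 0.1232·43 + 0.1176·68 + 0.0821·32 + 1.1416·40 = 76.6477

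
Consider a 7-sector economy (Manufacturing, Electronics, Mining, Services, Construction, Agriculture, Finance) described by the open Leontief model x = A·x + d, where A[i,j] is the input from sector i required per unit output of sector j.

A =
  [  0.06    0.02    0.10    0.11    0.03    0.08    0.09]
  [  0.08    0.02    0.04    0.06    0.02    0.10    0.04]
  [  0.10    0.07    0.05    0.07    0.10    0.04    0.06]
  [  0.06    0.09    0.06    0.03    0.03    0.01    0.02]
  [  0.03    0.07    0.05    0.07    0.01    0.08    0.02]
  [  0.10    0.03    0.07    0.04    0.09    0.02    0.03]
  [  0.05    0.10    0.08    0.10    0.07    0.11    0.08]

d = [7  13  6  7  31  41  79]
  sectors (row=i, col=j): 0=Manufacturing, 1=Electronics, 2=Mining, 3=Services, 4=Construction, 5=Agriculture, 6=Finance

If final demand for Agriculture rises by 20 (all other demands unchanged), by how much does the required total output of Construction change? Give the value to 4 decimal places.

2.2088

Form M = I − A:
  [  0.94   -0.02   -0.10   -0.11   -0.03   -0.08   -0.09]
  [ -0.08    0.98   -0.04   -0.06   -0.02   -0.10   -0.04]
  [ -0.10   -0.07    0.95   -0.07   -0.10   -0.04   -0.06]
  [ -0.06   -0.09   -0.06    0.97   -0.03   -0.01   -0.02]
  [ -0.03   -0.07   -0.05   -0.07    0.99   -0.08   -0.02]
  [ -0.10   -0.03   -0.07   -0.04   -0.09    0.98   -0.03]
  [ -0.05   -0.10   -0.08   -0.10   -0.07   -0.11    0.92]
Leontief inverse L = M⁻¹:
  [  1.1204    0.0723    0.1562    0.1673    0.0773    0.1281    0.1324]
  [  0.1248    1.0534    0.0827    0.1020    0.0538    0.1345    0.0712]
  [  0.1555    0.1170    1.1048    0.1289    0.1382    0.0937    0.1012]
  [  0.0967    0.1164    0.0924    1.0663    0.0542    0.0441    0.0463]
  [  0.0715    0.0994    0.0850    0.1046    1.0393    0.1104    0.0453]
  [  0.1435    0.0667    0.1134    0.0876    0.1208    1.0614    0.0635]
  [  0.1211    0.1568    0.1436    0.1657    0.1215    0.1698    1.1268]
Total output x = L · d:
  x_0 = 1.1204·7 + 0.0723·13 + 0.1562·6 + 0.1673·7 + 0.0773·31 + 0.1281·41 + 0.1324·79 = 29.0018
  x_1 = 0.1248·7 + 1.0534·13 + 0.0827·6 + 0.1020·7 + 0.0538·31 + 0.1345·41 + 0.0712·79 = 28.5810
  x_2 = 0.1555·7 + 0.1170·13 + 1.1048·6 + 0.1289·7 + 0.1382·31 + 0.0937·41 + 0.1012·79 = 26.2617
  x_3 = 0.0967·7 + 0.1164·13 + 0.0924·6 + 1.0663·7 + 0.0542·31 + 0.0441·41 + 0.0463·79 = 17.3571
  x_4 = 0.0715·7 + 0.0994·13 + 0.0850·6 + 0.1046·7 + 1.0393·31 + 0.1104·41 + 0.0453·79 = 43.3607
  x_5 = 0.1435·7 + 0.0667·13 + 0.1134·6 + 0.0876·7 + 0.1208·31 + 1.0614·41 + 0.0635·79 = 55.4410
  x_6 = 0.1211·7 + 0.1568·13 + 0.1436·6 + 0.1657·7 + 0.1215·31 + 0.1698·41 + 1.1268·79 = 104.6506
Δx_4 = L[4,5] · Δd_5 = 0.1104 · 20 = 2.2088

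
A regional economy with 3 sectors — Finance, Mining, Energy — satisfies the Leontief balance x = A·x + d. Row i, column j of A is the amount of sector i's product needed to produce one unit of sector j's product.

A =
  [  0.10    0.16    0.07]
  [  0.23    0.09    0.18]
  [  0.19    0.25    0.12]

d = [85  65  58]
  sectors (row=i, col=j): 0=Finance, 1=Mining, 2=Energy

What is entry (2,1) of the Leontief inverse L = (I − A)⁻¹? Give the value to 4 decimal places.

L[2,1] = 0.4078

Form M = I − A:
  [  0.90   -0.16   -0.07]
  [ -0.23    0.91   -0.18]
  [ -0.19   -0.25    0.88]
Leontief inverse L = M⁻¹:
  [  1.2069    0.2528    0.1477]
  [  0.3778    1.2435    0.2844]
  [  0.3679    0.4078    1.2490]
Total output x = L · d:
  x_0 = 1.2069·85 + 0.2528·65 + 0.1477·58 = 127.5837
  x_1 = 0.3778·85 + 1.2435·65 + 0.2844·58 = 129.4341
  x_2 = 0.3679·85 + 0.4078·65 + 1.2490·58 = 130.2266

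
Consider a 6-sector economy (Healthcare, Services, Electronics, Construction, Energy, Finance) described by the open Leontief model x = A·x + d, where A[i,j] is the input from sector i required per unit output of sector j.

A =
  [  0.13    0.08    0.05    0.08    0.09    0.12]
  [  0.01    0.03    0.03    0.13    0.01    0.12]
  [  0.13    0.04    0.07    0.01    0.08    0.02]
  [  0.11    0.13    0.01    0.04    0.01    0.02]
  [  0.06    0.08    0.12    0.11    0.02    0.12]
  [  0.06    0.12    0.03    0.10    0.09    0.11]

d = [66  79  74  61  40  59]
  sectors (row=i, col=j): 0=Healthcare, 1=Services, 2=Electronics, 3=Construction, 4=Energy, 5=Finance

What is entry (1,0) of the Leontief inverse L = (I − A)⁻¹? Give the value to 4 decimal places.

Form M = I − A:
  [  0.87   -0.08   -0.05   -0.08   -0.09   -0.12]
  [ -0.01    0.97   -0.03   -0.13   -0.01   -0.12]
  [ -0.13   -0.04    0.93   -0.01   -0.08   -0.02]
  [ -0.11   -0.13   -0.01    0.96   -0.01   -0.02]
  [ -0.06   -0.08   -0.12   -0.11    0.98   -0.12]
  [ -0.06   -0.12   -0.03   -0.10   -0.09    0.89]
Leontief inverse L = M⁻¹:
  [  1.2106    0.1633    0.0972    0.1621    0.1417    0.2102]
  [  0.0557    1.0841    0.0499    0.1733    0.0370    0.1637]
  [  0.1875    0.0886    1.1064    0.0607    0.1163    0.0791]
  [  0.1522    0.1721    0.0325    1.0898    0.0363    0.0738]
  [  0.1342    0.1525    0.1577    0.1755    1.0664    0.1899]
  [  0.1261    0.1949    0.0702    0.1765    0.1304    1.1900]
Total output x = L · d:
  x_0 = 1.2106·66 + 0.1633·79 + 0.0972·74 + 0.1621·61 + 0.1417·40 + 0.2102·59 = 127.9473
  x_1 = 0.0557·66 + 1.0841·79 + 0.0499·74 + 0.1733·61 + 0.0370·40 + 0.1637·59 = 114.7178
  x_2 = 0.1875·66 + 0.0886·79 + 1.1064·74 + 0.0607·61 + 0.1163·40 + 0.0791·59 = 114.2782
  x_3 = 0.1522·66 + 0.1721·79 + 0.0325·74 + 1.0898·61 + 0.0363·40 + 0.0738·59 = 98.3374
  x_4 = 0.1342·66 + 0.1525·79 + 0.1577·74 + 0.1755·61 + 1.0664·40 + 0.1899·59 = 97.1407
  x_5 = 0.1261·66 + 0.1949·79 + 0.0702·74 + 0.1765·61 + 0.1304·40 + 1.1900·59 = 115.1098

L[1,0] = 0.0557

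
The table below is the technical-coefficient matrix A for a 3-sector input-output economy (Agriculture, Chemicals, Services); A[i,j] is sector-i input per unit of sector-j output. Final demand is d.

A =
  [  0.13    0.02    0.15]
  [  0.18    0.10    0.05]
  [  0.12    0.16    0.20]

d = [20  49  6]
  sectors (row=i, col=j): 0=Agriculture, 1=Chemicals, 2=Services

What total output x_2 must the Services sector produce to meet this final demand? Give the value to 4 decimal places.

Form M = I − A:
  [  0.87   -0.02   -0.15]
  [ -0.18    0.90   -0.05]
  [ -0.12   -0.16    0.80]
Leontief inverse L = M⁻¹:
  [  1.1948    0.0671    0.2282]
  [  0.2517    1.1377    0.1183]
  [  0.2296    0.2376    1.3079]
Total output x = L · d:
  x_0 = 1.1948·20 + 0.0671·49 + 0.2282·6 = 28.5542
  x_1 = 0.2517·20 + 1.1377·49 + 0.1183·6 = 61.4932
  x_2 = 0.2296·20 + 0.2376·49 + 1.3079·6 = 24.0818

24.0818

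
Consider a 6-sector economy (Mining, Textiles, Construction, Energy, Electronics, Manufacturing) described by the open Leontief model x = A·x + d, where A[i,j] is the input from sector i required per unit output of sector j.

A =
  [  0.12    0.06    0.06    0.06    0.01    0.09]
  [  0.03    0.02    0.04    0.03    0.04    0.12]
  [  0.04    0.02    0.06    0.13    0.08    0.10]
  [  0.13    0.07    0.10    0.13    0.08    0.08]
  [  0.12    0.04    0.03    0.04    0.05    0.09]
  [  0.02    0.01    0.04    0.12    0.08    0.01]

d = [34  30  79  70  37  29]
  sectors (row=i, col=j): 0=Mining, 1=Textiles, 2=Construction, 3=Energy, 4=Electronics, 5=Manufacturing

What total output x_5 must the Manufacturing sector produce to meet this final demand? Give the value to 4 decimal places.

55.1943

Form M = I − A:
  [  0.88   -0.06   -0.06   -0.06   -0.01   -0.09]
  [ -0.03    0.98   -0.04   -0.03   -0.04   -0.12]
  [ -0.04   -0.02    0.94   -0.13   -0.08   -0.10]
  [ -0.13   -0.07   -0.10    0.87   -0.08   -0.08]
  [ -0.12   -0.04   -0.03   -0.04    0.95   -0.09]
  [ -0.02   -0.01   -0.04   -0.12   -0.08    0.99]
Leontief inverse L = M⁻¹:
  [  1.1710    0.0856    0.0986    0.1200    0.0462    0.1407]
  [  0.0618    1.0351    0.0643    0.0734    0.0684    0.1497]
  [  0.1023    0.0499    1.1045    0.2009    0.1261    0.1546]
  [  0.2135    0.1107    0.1593    1.2201    0.1365    0.1599]
  [  0.1692    0.0637    0.0635    0.0917    1.0816    0.1353]
  [  0.0680    0.0328    0.0717    0.1666    0.1107    1.0510]
Total output x = L · d:
  x_0 = 1.1710·34 + 0.0856·30 + 0.0986·79 + 0.1200·70 + 0.0462·37 + 0.1407·29 = 64.3579
  x_1 = 0.0618·34 + 1.0351·30 + 0.0643·79 + 0.0734·70 + 0.0684·37 + 0.1497·29 = 50.2464
  x_2 = 0.1023·34 + 0.0499·30 + 1.1045·79 + 0.2009·70 + 0.1261·37 + 0.1546·29 = 115.4429
  x_3 = 0.2135·34 + 0.1107·30 + 0.1593·79 + 1.2201·70 + 0.1365·37 + 0.1599·29 = 118.2613
  x_4 = 0.1692·34 + 0.0637·30 + 0.0635·79 + 0.0917·70 + 1.0816·37 + 0.1353·29 = 63.0464
  x_5 = 0.0680·34 + 0.0328·30 + 0.0717·79 + 0.1666·70 + 0.1107·37 + 1.0510·29 = 55.1943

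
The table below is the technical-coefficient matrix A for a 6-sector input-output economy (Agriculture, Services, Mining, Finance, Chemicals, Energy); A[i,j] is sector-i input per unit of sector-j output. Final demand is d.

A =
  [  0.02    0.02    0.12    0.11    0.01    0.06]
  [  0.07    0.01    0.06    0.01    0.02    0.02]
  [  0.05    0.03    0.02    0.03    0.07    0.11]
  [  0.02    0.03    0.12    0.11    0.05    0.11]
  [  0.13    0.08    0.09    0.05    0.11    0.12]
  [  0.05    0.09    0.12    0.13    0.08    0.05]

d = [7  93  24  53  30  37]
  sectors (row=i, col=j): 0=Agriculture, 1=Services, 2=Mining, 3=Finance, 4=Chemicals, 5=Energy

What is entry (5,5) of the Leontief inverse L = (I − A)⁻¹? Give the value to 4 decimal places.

Form M = I − A:
  [  0.98   -0.02   -0.12   -0.11   -0.01   -0.06]
  [ -0.07    0.99   -0.06   -0.01   -0.02   -0.02]
  [ -0.05   -0.03    0.98   -0.03   -0.07   -0.11]
  [ -0.02   -0.03   -0.12    0.89   -0.05   -0.11]
  [ -0.13   -0.08   -0.09   -0.05    0.89   -0.12]
  [ -0.05   -0.09   -0.12   -0.13   -0.08    0.95]
Leontief inverse L = M⁻¹:
  [  1.0468    0.0445    0.1673    0.1541    0.0445    0.1099]
  [  0.0853    1.0225    0.0861    0.0336    0.0367    0.0454]
  [  0.0820    0.0587    1.0715    0.0750    0.1044    0.1524]
  [  0.0599    0.0660    0.1849    1.1689    0.0980    0.1743]
  [  0.1853    0.1251    0.1769    0.1246    1.1671    0.1967]
  [  0.0973    0.1262    0.1925    0.1912    0.1307    1.1224]
Total output x = L · d:
  x_0 = 1.0468·7 + 0.0445·93 + 0.1673·24 + 0.1541·53 + 0.0445·30 + 0.1099·37 = 29.0418
  x_1 = 0.0853·7 + 1.0225·93 + 0.0861·24 + 0.0336·53 + 0.0367·30 + 0.0454·37 = 102.3229
  x_2 = 0.0820·7 + 0.0587·93 + 1.0715·24 + 0.0750·53 + 0.1044·30 + 0.1524·37 = 44.4946
  x_3 = 0.0599·7 + 0.0660·93 + 0.1849·24 + 1.1689·53 + 0.0980·30 + 0.1743·37 = 82.3386
  x_4 = 0.1853·7 + 0.1251·93 + 0.1769·24 + 0.1246·53 + 1.1671·30 + 0.1967·37 = 66.0643
  x_5 = 0.0973·7 + 0.1262·93 + 0.1925·24 + 0.1912·53 + 0.1307·30 + 1.1224·37 = 72.6207

L[5,5] = 1.1224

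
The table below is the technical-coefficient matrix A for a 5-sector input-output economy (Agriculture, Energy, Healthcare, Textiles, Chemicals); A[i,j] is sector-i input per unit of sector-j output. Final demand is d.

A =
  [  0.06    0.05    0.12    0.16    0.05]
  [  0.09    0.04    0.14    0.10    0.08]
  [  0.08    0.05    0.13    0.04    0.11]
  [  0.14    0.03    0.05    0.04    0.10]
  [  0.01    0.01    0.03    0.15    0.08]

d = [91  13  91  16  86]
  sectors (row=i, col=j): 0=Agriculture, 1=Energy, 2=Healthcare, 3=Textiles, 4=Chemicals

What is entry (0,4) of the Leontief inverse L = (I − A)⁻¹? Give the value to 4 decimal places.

Form M = I − A:
  [  0.94   -0.05   -0.12   -0.16   -0.05]
  [ -0.09    0.96   -0.14   -0.10   -0.08]
  [ -0.08   -0.05    0.87   -0.04   -0.11]
  [ -0.14   -0.03   -0.05    0.96   -0.10]
  [ -0.01   -0.01   -0.03   -0.15    0.92]
Leontief inverse L = M⁻¹:
  [  1.1207    0.0760    0.1834    0.2200    0.1134]
  [  0.1460    1.0667    0.2063    0.1665    0.1435]
  [  0.1257    0.0735    1.1903    0.1043    0.1669]
  [  0.1794    0.0506    0.1014    1.1039    0.1463]
  [  0.0471    0.0231    0.0596    0.1876    1.1190]
Total output x = L · d:
  x_0 = 1.1207·91 + 0.0760·13 + 0.1834·91 + 0.2200·16 + 0.1134·86 = 132.9253
  x_1 = 0.1460·91 + 1.0667·13 + 0.2063·91 + 0.1665·16 + 0.1435·86 = 60.9284
  x_2 = 0.1257·91 + 0.0735·13 + 1.1903·91 + 0.1043·16 + 0.1669·86 = 136.7312
  x_3 = 0.1794·91 + 0.0506·13 + 0.1014·91 + 1.1039·16 + 0.1463·86 = 56.4571
  x_4 = 0.0471·91 + 0.0231·13 + 0.0596·91 + 0.1876·16 + 1.1190·86 = 109.2490

L[0,4] = 0.1134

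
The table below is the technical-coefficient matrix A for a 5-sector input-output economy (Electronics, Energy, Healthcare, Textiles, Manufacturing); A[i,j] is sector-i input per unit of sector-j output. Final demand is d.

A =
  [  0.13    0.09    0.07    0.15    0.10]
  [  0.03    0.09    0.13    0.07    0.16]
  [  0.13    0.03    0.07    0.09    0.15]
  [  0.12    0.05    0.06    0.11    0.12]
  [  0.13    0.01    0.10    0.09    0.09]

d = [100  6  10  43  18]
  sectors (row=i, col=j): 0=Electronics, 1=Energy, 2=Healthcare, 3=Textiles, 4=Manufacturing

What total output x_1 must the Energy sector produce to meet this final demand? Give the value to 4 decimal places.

33.7327

Form M = I − A:
  [  0.87   -0.09   -0.07   -0.15   -0.10]
  [ -0.03    0.91   -0.13   -0.07   -0.16]
  [ -0.13   -0.03    0.93   -0.09   -0.15]
  [ -0.12   -0.05   -0.06    0.89   -0.12]
  [ -0.13   -0.01   -0.10   -0.09    0.91]
Leontief inverse L = M⁻¹:
  [  1.2466    0.1451    0.1548    0.2596    0.2222]
  [  0.1320    1.1305    0.2071    0.1592    0.2684]
  [  0.2367    0.0741    1.1426    0.1867    0.2520]
  [  0.2221    0.0949    0.1315    1.2042    0.2216]
  [  0.2275    0.0507    0.1629    0.1785    1.1832]
Total output x = L · d:
  x_0 = 1.2466·100 + 0.1451·6 + 0.1548·10 + 0.2596·43 + 0.2222·18 = 142.2402
  x_1 = 0.1320·100 + 1.1305·6 + 0.2071·10 + 0.1592·43 + 0.2684·18 = 33.7327
  x_2 = 0.2367·100 + 0.0741·6 + 1.1426·10 + 0.1867·43 + 0.2520·18 = 48.1071
  x_3 = 0.2221·100 + 0.0949·6 + 0.1315·10 + 1.2042·43 + 0.2216·18 = 79.8659
  x_4 = 0.2275·100 + 0.0507·6 + 0.1629·10 + 0.1785·43 + 1.1832·18 = 53.6562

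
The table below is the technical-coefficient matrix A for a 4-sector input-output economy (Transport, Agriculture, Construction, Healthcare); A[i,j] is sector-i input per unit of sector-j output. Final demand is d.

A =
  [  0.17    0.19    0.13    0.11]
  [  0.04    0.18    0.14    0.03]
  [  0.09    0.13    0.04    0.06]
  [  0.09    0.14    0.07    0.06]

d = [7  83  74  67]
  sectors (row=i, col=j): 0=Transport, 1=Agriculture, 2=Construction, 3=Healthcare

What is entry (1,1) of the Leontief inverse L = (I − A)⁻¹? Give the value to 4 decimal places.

Form M = I − A:
  [  0.83   -0.19   -0.13   -0.11]
  [ -0.04    0.82   -0.14   -0.03]
  [ -0.09   -0.13    0.96   -0.06]
  [ -0.09   -0.14   -0.07    0.94]
Leontief inverse L = M⁻¹:
  [  1.2669    0.3610    0.2369    0.1749]
  [  0.0910    1.2840    0.2043    0.0647]
  [  0.1402    0.2229    1.1000    0.0937]
  [  0.1453    0.2424    0.1350    1.0972]
Total output x = L · d:
  x_0 = 1.2669·7 + 0.3610·83 + 0.2369·74 + 0.1749·67 = 68.0809
  x_1 = 0.0910·7 + 1.2840·83 + 0.2043·74 + 0.0647·67 = 126.6641
  x_2 = 0.1402·7 + 0.2229·83 + 1.1000·74 + 0.0937·67 = 107.1583
  x_3 = 0.1453·7 + 0.2424·83 + 0.1350·74 + 1.0972·67 = 104.6397

L[1,1] = 1.2840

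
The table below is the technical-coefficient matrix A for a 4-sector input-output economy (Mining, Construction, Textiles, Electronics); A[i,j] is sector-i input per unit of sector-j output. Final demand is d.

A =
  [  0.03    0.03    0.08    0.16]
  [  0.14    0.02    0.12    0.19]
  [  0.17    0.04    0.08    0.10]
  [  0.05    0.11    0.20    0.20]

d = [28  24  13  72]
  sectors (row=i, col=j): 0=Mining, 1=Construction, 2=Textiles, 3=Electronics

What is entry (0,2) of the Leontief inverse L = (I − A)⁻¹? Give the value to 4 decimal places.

L[0,2] = 0.1577

Form M = I − A:
  [  0.97   -0.03   -0.08   -0.16]
  [ -0.14    0.98   -0.12   -0.19]
  [ -0.17   -0.04    0.92   -0.10]
  [ -0.05   -0.11   -0.20    0.80]
Leontief inverse L = M⁻¹:
  [  1.0813    0.0678    0.1577    0.2521]
  [  0.2118    1.0728    0.2292    0.3258]
  [  0.2257    0.0778    1.1621    0.2089]
  [  0.1531    0.1712    0.3319    1.3628]
Total output x = L · d:
  x_0 = 1.0813·28 + 0.0678·24 + 0.1577·13 + 0.2521·72 = 52.1061
  x_1 = 0.2118·28 + 1.0728·24 + 0.2292·13 + 0.3258·72 = 58.1148
  x_2 = 0.2257·28 + 0.0778·24 + 1.1621·13 + 0.2089·72 = 38.3323
  x_3 = 0.1531·28 + 0.1712·24 + 0.3319·13 + 1.3628·72 = 110.8305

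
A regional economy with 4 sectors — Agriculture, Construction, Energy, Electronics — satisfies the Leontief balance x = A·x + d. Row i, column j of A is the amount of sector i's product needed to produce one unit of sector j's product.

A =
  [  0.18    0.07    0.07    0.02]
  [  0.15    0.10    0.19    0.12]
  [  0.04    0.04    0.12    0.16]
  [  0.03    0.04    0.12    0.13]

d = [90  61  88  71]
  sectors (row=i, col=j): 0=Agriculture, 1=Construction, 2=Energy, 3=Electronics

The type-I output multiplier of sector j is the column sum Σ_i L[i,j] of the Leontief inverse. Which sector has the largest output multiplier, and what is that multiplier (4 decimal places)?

Energy (1.7996)

Form M = I − A:
  [  0.82   -0.07   -0.07   -0.02]
  [ -0.15    0.90   -0.19   -0.12]
  [ -0.04   -0.04    0.88   -0.16]
  [ -0.03   -0.04   -0.12    0.87]
Leontief inverse L = M⁻¹:
  [  1.2478    0.1059    0.1313    0.0674]
  [  0.2333    1.1522    0.2972    0.2189]
  [  0.0791    0.0692    1.1890    0.2300]
  [  0.0647    0.0662    0.1822    1.1935]
Total output x = L · d:
  x_0 = 1.2478·90 + 0.1059·61 + 0.1313·88 + 0.0674·71 = 135.0998
  x_1 = 0.2333·90 + 1.1522·61 + 0.2972·88 + 0.2189·71 = 132.9750
  x_2 = 0.0791·90 + 0.0692·61 + 1.1890·88 + 0.2300·71 = 132.2997
  x_3 = 0.0647·90 + 0.0662·61 + 0.1822·88 + 1.1935·71 = 110.6298
Output multipliers (column sums of L):
  Agriculture: 1.6248
  Construction: 1.3935
  Energy: 1.7996
  Electronics: 1.7099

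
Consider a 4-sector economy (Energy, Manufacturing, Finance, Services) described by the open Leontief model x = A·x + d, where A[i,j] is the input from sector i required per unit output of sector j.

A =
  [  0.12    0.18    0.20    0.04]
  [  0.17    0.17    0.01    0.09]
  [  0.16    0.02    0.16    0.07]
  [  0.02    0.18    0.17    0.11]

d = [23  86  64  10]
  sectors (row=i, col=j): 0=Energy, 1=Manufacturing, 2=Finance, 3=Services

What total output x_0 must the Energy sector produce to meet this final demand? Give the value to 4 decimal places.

77.1208

Form M = I − A:
  [  0.88   -0.18   -0.20   -0.04]
  [ -0.17    0.83   -0.01   -0.09]
  [ -0.16   -0.02    0.84   -0.07]
  [ -0.02   -0.18   -0.17    0.89]
Leontief inverse L = M⁻¹:
  [  1.2571    0.3050    0.3258    0.1130]
  [  0.2750    1.3003    0.1118    0.1526]
  [  0.2571    0.1133    1.2780    0.1235]
  [  0.1330    0.2915    0.2741    1.1806]
Total output x = L · d:
  x_0 = 1.2571·23 + 0.3050·86 + 0.3258·64 + 0.1130·10 = 77.1208
  x_1 = 0.2750·23 + 1.3003·86 + 0.1118·64 + 0.1526·10 = 126.8311
  x_2 = 0.2571·23 + 0.1133·86 + 1.2780·64 + 0.1235·10 = 98.6892
  x_3 = 0.1330·23 + 0.2915·86 + 0.2741·64 + 1.1806·10 = 57.4710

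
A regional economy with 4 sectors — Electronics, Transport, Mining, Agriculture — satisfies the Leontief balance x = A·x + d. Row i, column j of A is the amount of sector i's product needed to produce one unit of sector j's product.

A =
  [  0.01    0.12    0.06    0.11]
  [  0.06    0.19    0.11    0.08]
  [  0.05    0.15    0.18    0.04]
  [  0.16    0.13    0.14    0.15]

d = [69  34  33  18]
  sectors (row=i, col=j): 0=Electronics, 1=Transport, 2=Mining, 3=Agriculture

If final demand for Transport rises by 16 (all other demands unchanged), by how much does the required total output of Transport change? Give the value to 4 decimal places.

21.0270

Form M = I − A:
  [  0.99   -0.12   -0.06   -0.11]
  [ -0.06    0.81   -0.11   -0.08]
  [ -0.05   -0.15    0.82   -0.04]
  [ -0.16   -0.13   -0.14    0.85]
Leontief inverse L = M⁻¹:
  [  1.0556    0.2070    0.1327    0.1623]
  [  0.1142    1.3142    0.2100    0.1484]
  [  0.0966    0.2669    1.2791    0.0978]
  [  0.2321    0.2839    0.2678    1.2458]
Total output x = L · d:
  x_0 = 1.0556·69 + 0.2070·34 + 0.1327·33 + 0.1623·18 = 87.1759
  x_1 = 0.1142·69 + 1.3142·34 + 0.2100·33 + 0.1484·18 = 62.1638
  x_2 = 0.0966·69 + 0.2669·34 + 1.2791·33 + 0.0978·18 = 59.7079
  x_3 = 0.2321·69 + 0.2839·34 + 0.2678·33 + 1.2458·18 = 56.9277
Δx_1 = L[1,1] · Δd_1 = 1.3142 · 16 = 21.0270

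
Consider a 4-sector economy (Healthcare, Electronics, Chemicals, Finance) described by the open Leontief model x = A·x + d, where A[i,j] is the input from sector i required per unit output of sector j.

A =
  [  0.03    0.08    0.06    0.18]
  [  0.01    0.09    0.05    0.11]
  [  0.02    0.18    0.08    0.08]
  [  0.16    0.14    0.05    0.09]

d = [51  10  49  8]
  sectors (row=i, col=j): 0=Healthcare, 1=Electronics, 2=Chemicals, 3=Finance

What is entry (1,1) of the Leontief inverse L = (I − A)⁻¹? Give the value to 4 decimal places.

L[1,1] = 1.1400

Form M = I − A:
  [  0.97   -0.08   -0.06   -0.18]
  [ -0.01    0.91   -0.05   -0.11]
  [ -0.02   -0.18    0.92   -0.08]
  [ -0.16   -0.14   -0.05    0.91]
Leontief inverse L = M⁻¹:
  [  1.0737    0.1491    0.0911    0.2384]
  [  0.0383    1.1400    0.0727    0.1518]
  [  0.0480    0.2450    1.1108    0.1368]
  [  0.1973    0.2151    0.0882    1.1717]
Total output x = L · d:
  x_0 = 1.0737·51 + 0.1491·10 + 0.0911·49 + 0.2384·8 = 62.6180
  x_1 = 0.0383·51 + 1.1400·10 + 0.0727·49 + 0.1518·8 = 18.1290
  x_2 = 0.0480·51 + 0.2450·10 + 1.1108·49 + 0.1368·8 = 60.4221
  x_3 = 0.1973·51 + 0.2151·10 + 0.0882·49 + 1.1717·8 = 25.9099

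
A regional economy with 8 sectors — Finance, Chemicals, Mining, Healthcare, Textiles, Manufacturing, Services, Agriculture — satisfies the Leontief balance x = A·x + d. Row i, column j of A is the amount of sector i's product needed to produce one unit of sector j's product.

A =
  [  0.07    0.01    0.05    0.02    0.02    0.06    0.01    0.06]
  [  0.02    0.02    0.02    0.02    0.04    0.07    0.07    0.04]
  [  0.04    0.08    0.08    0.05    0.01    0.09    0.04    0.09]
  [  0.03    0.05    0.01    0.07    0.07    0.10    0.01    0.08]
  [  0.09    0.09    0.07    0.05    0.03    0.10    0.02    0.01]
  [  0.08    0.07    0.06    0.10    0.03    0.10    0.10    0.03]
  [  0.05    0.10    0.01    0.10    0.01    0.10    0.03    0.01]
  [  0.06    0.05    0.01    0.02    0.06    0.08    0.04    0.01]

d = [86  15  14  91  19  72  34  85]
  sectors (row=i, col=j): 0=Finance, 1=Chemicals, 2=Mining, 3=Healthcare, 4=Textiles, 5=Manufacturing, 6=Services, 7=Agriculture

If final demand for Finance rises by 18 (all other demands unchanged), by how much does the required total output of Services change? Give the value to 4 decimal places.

Form M = I − A:
  [  0.93   -0.01   -0.05   -0.02   -0.02   -0.06   -0.01   -0.06]
  [ -0.02    0.98   -0.02   -0.02   -0.04   -0.07   -0.07   -0.04]
  [ -0.04   -0.08    0.92   -0.05   -0.01   -0.09   -0.04   -0.09]
  [ -0.03   -0.05   -0.01    0.93   -0.07   -0.10   -0.01   -0.08]
  [ -0.09   -0.09   -0.07   -0.05    0.97   -0.10   -0.02   -0.01]
  [ -0.08   -0.07   -0.06   -0.10   -0.03    0.90   -0.10   -0.03]
  [ -0.05   -0.10   -0.01   -0.10   -0.01   -0.10    0.97   -0.01]
  [ -0.06   -0.05   -0.01   -0.02   -0.06   -0.08   -0.04    0.99]
Leontief inverse L = M⁻¹:
  [  1.1002    0.0378    0.0720    0.0467    0.0370    0.1037    0.0324    0.0824]
  [  0.0505    1.0531    0.0398    0.0529    0.0569    0.1172    0.0944    0.0586]
  [  0.0835    0.1259    1.1109    0.0949    0.0387    0.1612    0.0793    0.1249]
  [  0.0723    0.0912    0.0378    1.1108    0.0980    0.1644    0.0438    0.1077]
  [  0.1329    0.1317    0.1035    0.0932    1.0555    0.1676    0.0571    0.0466]
  [  0.1325    0.1261    0.0962    0.1586    0.0630    1.1863    0.1427    0.0727]
  [  0.0862    0.1364    0.0345    0.1412    0.0365    0.1614    1.0636    0.0413]
  [  0.0938    0.0823    0.0338    0.0531    0.0780    0.1297    0.0664    1.0319]
Total output x = L · d:
  x_0 = 1.1002·86 + 0.0378·15 + 0.0720·14 + 0.0467·91 + 0.0370·19 + 0.1037·72 + 0.0324·34 + 0.0824·85 = 116.7192
  x_1 = 0.0505·86 + 1.0531·15 + 0.0398·14 + 0.0529·91 + 0.0569·19 + 0.1172·72 + 0.0944·34 + 0.0586·85 = 43.2216
  x_2 = 0.0835·86 + 0.1259·15 + 1.1109·14 + 0.0949·91 + 0.0387·19 + 0.1612·72 + 0.0793·34 + 0.1249·85 = 58.9094
  x_3 = 0.0723·86 + 0.0912·15 + 0.0378·14 + 1.1108·91 + 0.0980·19 + 0.1644·72 + 0.0438·34 + 0.1077·85 = 133.5438
  x_4 = 0.1329·86 + 0.1317·15 + 0.1035·14 + 0.0932·91 + 1.0555·19 + 0.1676·72 + 0.0571·34 + 0.0466·85 = 61.3560
  x_5 = 0.1325·86 + 0.1261·15 + 0.0962·14 + 0.1586·91 + 0.0630·19 + 1.1863·72 + 0.1427·34 + 0.0727·85 = 126.7029
  x_6 = 0.0862·86 + 0.1364·15 + 0.0345·14 + 0.1412·91 + 0.0365·19 + 0.1614·72 + 1.0636·34 + 0.0413·85 = 74.7828
  x_7 = 0.0938·86 + 0.0823·15 + 0.0338·14 + 0.0531·91 + 0.0780·19 + 0.1297·72 + 0.0664·34 + 1.0319·85 = 115.3870
Δx_6 = L[6,0] · Δd_0 = 0.0862 · 18 = 1.5522

1.5522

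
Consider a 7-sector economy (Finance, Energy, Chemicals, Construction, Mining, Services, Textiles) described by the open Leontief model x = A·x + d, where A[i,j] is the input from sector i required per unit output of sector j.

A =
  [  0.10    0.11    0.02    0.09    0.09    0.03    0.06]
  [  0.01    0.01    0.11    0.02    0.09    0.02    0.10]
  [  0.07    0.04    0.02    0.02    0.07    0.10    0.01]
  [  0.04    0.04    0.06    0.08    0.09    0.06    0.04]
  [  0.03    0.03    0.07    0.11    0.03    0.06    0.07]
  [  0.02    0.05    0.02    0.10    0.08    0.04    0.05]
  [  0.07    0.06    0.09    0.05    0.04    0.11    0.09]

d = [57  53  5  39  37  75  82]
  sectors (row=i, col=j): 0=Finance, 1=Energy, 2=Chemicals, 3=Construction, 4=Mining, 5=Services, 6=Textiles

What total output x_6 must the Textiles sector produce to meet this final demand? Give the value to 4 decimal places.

126.2155

Form M = I − A:
  [  0.90   -0.11   -0.02   -0.09   -0.09   -0.03   -0.06]
  [ -0.01    0.99   -0.11   -0.02   -0.09   -0.02   -0.10]
  [ -0.07   -0.04    0.98   -0.02   -0.07   -0.10   -0.01]
  [ -0.04   -0.04   -0.06    0.92   -0.09   -0.06   -0.04]
  [ -0.03   -0.03   -0.07   -0.11    0.97   -0.06   -0.07]
  [ -0.02   -0.05   -0.02   -0.10   -0.08    0.96   -0.05]
  [ -0.07   -0.06   -0.09   -0.05   -0.04   -0.11    0.91]
Leontief inverse L = M⁻¹:
  [  1.1407    0.1512    0.0723    0.1491    0.1501    0.0782    0.1150]
  [  0.0415    1.0382    0.1437    0.0593    0.1269    0.0649    0.1343]
  [  0.0950    0.0679    1.0483    0.0630    0.1091    0.1293    0.0435]
  [  0.0716    0.0717    0.0978    1.1294    0.1368    0.1022    0.0795]
  [  0.0625    0.0620    0.1067    0.1558    1.0776    0.1038    0.1075]
  [  0.0464    0.0766    0.0570    0.1438    0.1213    1.0772    0.0869]
  [  0.1122    0.1027    0.1357    0.1079    0.1003    0.1635    1.1405]
Total output x = L · d:
  x_0 = 1.1407·57 + 0.1512·53 + 0.0723·5 + 0.1491·39 + 0.1501·37 + 0.0782·75 + 0.1150·82 = 100.0625
  x_1 = 0.0415·57 + 1.0382·53 + 0.1437·5 + 0.0593·39 + 0.1269·37 + 0.0649·75 + 0.1343·82 = 81.0007
  x_2 = 0.0950·57 + 0.0679·53 + 1.0483·5 + 0.0630·39 + 0.1091·37 + 0.1293·75 + 0.0435·82 = 34.0153
  x_3 = 0.0716·57 + 0.0717·53 + 0.0978·5 + 1.1294·39 + 0.1368·37 + 0.1022·75 + 0.0795·82 = 71.6585
  x_4 = 0.0625·57 + 0.0620·53 + 0.1067·5 + 0.1558·39 + 1.0776·37 + 0.1038·75 + 0.1075·82 = 69.9285
  x_5 = 0.0464·57 + 0.0766·53 + 0.0570·5 + 0.1438·39 + 0.1213·37 + 1.0772·75 + 0.0869·82 = 105.0026
  x_6 = 0.1122·57 + 0.1027·53 + 0.1357·5 + 0.1079·39 + 0.1003·37 + 0.1635·75 + 1.1405·82 = 126.2155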